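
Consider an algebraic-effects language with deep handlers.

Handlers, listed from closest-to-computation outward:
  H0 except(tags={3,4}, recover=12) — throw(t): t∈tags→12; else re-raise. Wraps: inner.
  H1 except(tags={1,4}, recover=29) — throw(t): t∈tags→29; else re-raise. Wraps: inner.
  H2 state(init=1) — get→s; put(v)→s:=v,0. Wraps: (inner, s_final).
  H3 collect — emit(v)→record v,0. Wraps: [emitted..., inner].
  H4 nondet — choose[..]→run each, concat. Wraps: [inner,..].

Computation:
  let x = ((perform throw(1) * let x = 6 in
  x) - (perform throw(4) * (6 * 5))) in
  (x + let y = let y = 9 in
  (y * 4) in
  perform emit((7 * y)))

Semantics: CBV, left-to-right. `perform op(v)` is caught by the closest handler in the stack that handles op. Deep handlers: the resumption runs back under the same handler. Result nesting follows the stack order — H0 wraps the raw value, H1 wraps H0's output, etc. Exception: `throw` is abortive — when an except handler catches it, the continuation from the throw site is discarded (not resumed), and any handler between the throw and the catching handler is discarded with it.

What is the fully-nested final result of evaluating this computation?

Step-by-step:
throw(1) @ H0 re-raised
throw(1) @ H1 caught ⇒ 29
H2 returns (29, 1)
H3 returns [(29, 1)]
H4 returns [[(29, 1)]]
= [[(29, 1)]]

Answer: [[(29, 1)]]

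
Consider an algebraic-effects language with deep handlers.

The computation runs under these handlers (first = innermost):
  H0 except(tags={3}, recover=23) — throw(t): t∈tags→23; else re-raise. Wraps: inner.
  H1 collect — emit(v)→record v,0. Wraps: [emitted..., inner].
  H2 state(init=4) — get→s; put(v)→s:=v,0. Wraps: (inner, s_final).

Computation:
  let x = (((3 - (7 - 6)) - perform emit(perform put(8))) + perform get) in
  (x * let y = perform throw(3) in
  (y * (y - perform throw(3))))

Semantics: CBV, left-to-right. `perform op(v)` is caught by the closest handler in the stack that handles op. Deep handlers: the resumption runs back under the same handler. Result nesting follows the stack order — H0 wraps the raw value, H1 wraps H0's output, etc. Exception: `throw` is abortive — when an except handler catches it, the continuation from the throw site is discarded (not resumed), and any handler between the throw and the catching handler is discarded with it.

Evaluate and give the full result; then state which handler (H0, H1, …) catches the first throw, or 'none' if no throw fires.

Evaluation trace:
put(8) @ H2 ⇒ s:=8
emit(0) @ H1 ⇒ out+=0
get @ H2 ⇒ 8
throw(3) @ H0 caught ⇒ 23
H1 returns [0, 23]
H2 returns ([0, 23], 8)
= ([0, 23], 8)

Answer: ([0, 23], 8) ; first throw caught by: H0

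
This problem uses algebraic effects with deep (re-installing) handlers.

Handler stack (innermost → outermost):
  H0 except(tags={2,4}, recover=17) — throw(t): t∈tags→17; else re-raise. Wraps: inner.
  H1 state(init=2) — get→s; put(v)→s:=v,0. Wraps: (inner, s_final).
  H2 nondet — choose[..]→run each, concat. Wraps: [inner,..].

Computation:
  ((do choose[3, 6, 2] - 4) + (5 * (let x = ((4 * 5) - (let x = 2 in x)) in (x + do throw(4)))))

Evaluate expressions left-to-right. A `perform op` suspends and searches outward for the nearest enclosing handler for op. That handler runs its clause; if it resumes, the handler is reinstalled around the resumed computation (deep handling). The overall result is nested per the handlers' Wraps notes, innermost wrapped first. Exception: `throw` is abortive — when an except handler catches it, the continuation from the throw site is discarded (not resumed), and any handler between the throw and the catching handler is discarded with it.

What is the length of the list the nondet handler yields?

Answer: 3

Evaluation trace:
choose[3, 6, 2] @ H2
  branch[0] choose=3:
    throw(4) @ H0 caught ⇒ 17
    H1 returns (17, 2)
    H2 returns [(17, 2)]
  branch[1] choose=6:
    throw(4) @ H0 caught ⇒ 17
    H1 returns (17, 2)
    H2 returns [(17, 2)]
  branch[2] choose=2:
    throw(4) @ H0 caught ⇒ 17
    H1 returns (17, 2)
    H2 returns [(17, 2)]
= [(17, 2), (17, 2), (17, 2)]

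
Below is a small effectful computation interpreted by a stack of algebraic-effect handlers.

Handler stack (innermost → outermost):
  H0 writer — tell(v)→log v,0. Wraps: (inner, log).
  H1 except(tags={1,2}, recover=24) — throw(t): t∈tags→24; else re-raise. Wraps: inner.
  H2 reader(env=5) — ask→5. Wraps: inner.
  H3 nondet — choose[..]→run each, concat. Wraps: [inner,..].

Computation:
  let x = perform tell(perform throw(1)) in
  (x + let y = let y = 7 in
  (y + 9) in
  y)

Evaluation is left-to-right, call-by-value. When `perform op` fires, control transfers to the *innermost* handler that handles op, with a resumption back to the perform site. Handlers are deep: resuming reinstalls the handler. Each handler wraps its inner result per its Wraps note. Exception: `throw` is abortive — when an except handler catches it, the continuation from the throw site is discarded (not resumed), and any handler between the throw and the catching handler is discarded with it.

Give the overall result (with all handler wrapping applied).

Evaluation trace:
throw(1) @ H1 caught ⇒ 24
H2 returns 24
H3 returns [24]
= [24]

Answer: [24]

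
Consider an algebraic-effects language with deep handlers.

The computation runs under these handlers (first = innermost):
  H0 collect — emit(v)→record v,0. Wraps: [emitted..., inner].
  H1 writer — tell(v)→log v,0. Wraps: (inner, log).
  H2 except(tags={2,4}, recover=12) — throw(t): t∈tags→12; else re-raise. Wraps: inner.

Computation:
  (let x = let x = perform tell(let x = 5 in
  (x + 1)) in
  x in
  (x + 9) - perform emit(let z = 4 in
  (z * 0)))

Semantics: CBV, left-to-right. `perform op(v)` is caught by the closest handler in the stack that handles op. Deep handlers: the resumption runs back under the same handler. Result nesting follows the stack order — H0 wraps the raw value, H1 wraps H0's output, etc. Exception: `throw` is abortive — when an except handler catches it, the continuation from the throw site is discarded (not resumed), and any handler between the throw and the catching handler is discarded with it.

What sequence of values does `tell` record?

Answer: (6)

Working:
tell(6) @ H1 ⇒ log+=6
emit(0) @ H0 ⇒ out+=0
H0 returns [0, 9]
H1 returns ([0, 9], (6))
H2 returns ([0, 9], (6))
= ([0, 9], (6))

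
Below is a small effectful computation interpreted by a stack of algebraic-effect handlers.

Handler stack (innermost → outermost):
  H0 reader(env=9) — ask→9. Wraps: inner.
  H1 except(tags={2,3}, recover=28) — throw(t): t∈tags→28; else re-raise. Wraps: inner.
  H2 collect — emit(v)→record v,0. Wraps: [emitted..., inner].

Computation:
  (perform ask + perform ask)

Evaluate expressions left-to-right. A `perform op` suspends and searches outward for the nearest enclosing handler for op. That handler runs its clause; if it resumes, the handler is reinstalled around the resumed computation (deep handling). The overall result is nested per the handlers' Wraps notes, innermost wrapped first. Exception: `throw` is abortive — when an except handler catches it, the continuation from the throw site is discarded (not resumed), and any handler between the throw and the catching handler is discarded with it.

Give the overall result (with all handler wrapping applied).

Answer: [18]

Evaluation trace:
ask @ H0 ⇒ 9
ask @ H0 ⇒ 9
H0 returns 18
H1 returns 18
H2 returns [18]
= [18]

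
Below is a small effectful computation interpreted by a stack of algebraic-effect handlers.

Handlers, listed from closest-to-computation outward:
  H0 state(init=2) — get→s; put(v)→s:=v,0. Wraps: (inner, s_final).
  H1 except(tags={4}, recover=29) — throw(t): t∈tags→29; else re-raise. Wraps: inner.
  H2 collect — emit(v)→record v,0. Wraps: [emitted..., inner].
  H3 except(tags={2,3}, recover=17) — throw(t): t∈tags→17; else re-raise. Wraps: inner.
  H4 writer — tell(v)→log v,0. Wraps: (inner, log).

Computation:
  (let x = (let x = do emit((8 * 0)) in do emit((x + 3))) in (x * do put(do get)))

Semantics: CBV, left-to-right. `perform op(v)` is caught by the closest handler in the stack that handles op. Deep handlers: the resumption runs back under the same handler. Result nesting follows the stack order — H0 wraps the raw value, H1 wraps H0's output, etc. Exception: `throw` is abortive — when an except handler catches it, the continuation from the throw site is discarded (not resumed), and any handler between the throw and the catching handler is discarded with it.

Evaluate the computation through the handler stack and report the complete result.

Answer: ([0, 3, (0, 2)], ())

Working:
emit(0) @ H2 ⇒ out+=0
emit(3) @ H2 ⇒ out+=3
get @ H0 ⇒ 2
put(2) @ H0 ⇒ s:=2
H0 returns (0, 2)
H1 returns (0, 2)
H2 returns [0, 3, (0, 2)]
H3 returns [0, 3, (0, 2)]
H4 returns ([0, 3, (0, 2)], ())
= ([0, 3, (0, 2)], ())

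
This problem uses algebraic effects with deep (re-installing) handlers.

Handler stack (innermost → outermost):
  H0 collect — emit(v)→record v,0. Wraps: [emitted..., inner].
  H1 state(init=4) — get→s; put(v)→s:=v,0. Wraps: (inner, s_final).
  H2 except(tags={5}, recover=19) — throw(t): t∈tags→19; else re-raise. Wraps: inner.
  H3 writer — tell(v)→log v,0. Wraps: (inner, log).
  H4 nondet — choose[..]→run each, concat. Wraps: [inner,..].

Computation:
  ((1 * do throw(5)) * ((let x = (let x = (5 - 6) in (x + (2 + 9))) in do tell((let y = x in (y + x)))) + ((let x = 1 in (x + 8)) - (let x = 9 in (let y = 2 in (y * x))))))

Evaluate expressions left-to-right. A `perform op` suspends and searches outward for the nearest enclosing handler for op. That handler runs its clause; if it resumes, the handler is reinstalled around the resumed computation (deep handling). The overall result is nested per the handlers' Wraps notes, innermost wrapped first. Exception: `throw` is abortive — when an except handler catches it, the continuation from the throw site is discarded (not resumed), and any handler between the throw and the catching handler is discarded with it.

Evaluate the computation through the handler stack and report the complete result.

Answer: [(19, ())]

Working:
throw(5) @ H2 caught ⇒ 19
H3 returns (19, ())
H4 returns [(19, ())]
= [(19, ())]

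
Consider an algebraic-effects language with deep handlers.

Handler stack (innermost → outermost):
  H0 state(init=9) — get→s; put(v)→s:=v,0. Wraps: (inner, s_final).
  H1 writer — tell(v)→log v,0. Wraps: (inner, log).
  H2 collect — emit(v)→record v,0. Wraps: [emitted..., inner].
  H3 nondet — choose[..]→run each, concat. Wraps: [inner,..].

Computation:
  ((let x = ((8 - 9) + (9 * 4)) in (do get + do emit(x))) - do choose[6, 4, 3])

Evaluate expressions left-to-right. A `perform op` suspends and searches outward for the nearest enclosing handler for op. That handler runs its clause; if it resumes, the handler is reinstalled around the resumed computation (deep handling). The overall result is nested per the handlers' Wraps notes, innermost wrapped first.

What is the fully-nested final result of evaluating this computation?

Evaluation trace:
get @ H0 ⇒ 9
emit(35) @ H2 ⇒ out+=35
choose[6, 4, 3] @ H3
  branch[0] choose=6:
    H0 returns (3, 9)
    H1 returns ((3, 9), ())
    H2 returns [35, ((3, 9), ())]
    H3 returns [[35, ((3, 9), ())]]
  branch[1] choose=4:
    H0 returns (5, 9)
    H1 returns ((5, 9), ())
    H2 returns [35, ((5, 9), ())]
    H3 returns [[35, ((5, 9), ())]]
  branch[2] choose=3:
    H0 returns (6, 9)
    H1 returns ((6, 9), ())
    H2 returns [35, ((6, 9), ())]
    H3 returns [[35, ((6, 9), ())]]
= [[35, ((3, 9), ())], [35, ((5, 9), ())], [35, ((6, 9), ())]]

Answer: [[35, ((3, 9), ())], [35, ((5, 9), ())], [35, ((6, 9), ())]]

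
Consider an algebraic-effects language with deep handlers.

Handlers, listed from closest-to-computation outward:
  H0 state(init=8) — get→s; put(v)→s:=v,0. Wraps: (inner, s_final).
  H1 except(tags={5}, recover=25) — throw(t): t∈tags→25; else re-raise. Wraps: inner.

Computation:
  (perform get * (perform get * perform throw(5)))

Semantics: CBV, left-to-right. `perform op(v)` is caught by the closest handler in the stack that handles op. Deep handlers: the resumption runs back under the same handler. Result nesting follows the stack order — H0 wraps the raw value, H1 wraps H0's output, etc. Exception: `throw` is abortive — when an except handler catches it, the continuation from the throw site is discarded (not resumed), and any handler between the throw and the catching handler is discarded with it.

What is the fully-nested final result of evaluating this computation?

Answer: 25

Working:
get @ H0 ⇒ 8
get @ H0 ⇒ 8
throw(5) @ H1 caught ⇒ 25
= 25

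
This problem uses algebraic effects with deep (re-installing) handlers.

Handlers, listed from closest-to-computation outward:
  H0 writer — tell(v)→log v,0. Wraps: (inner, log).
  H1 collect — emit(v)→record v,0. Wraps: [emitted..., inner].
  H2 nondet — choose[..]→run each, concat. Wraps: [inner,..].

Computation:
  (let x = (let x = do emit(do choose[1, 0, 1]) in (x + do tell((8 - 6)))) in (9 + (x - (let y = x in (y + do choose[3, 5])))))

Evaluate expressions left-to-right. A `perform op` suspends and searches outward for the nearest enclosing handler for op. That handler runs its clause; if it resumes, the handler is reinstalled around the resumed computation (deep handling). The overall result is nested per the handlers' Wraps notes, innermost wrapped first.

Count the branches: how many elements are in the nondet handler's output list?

Answer: 6

Step-by-step:
choose[1, 0, 1] @ H2
  branch[0] choose=1:
    emit(1) @ H1 ⇒ out+=1
    tell(2) @ H0 ⇒ log+=2
    choose[3, 5] @ H2
      branch[0] choose=3:
        H0 returns (6, (2))
        H1 returns [1, (6, (2))]
        H2 returns [[1, (6, (2))]]
      branch[1] choose=5:
        H0 returns (4, (2))
        H1 returns [1, (4, (2))]
        H2 returns [[1, (4, (2))]]
  branch[1] choose=0:
    emit(0) @ H1 ⇒ out+=0
    tell(2) @ H0 ⇒ log+=2
    choose[3, 5] @ H2
      branch[0] choose=3:
        H0 returns (6, (2))
        H1 returns [0, (6, (2))]
        H2 returns [[0, (6, (2))]]
      branch[1] choose=5:
        H0 returns (4, (2))
        H1 returns [0, (4, (2))]
        H2 returns [[0, (4, (2))]]
  branch[2] choose=1:
    emit(1) @ H1 ⇒ out+=1
    tell(2) @ H0 ⇒ log+=2
    choose[3, 5] @ H2
      branch[0] choose=3:
        H0 returns (6, (2))
        H1 returns [1, (6, (2))]
        H2 returns [[1, (6, (2))]]
      branch[1] choose=5:
        H0 returns (4, (2))
        H1 returns [1, (4, (2))]
        H2 returns [[1, (4, (2))]]
= [[1, (6, (2))], [1, (4, (2))], [0, (6, (2))], [0, (4, (2))], [1, (6, (2))], [1, (4, (2))]]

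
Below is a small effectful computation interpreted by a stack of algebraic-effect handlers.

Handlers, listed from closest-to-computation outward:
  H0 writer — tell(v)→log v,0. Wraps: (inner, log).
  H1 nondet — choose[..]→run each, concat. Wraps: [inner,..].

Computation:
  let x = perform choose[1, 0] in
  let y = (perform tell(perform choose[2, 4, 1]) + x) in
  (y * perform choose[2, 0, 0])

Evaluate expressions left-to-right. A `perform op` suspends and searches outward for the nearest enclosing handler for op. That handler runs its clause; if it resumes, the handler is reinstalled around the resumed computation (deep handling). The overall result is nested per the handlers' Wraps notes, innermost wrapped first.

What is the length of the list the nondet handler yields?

Answer: 18

Step-by-step:
choose[1, 0] @ H1
  branch[0] choose=1:
    choose[2, 4, 1] @ H1
      branch[0] choose=2:
        tell(2) @ H0 ⇒ log+=2
        choose[2, 0, 0] @ H1
          branch[0] choose=2:
            H0 returns (2, (2))
            H1 returns [(2, (2))]
          branch[1] choose=0:
            H0 returns (0, (2))
            H1 returns [(0, (2))]
          branch[2] choose=0:
            H0 returns (0, (2))
            H1 returns [(0, (2))]
      branch[1] choose=4:
        tell(4) @ H0 ⇒ log+=4
        choose[2, 0, 0] @ H1
          branch[0] choose=2:
            H0 returns (2, (4))
            H1 returns [(2, (4))]
          branch[1] choose=0:
            H0 returns (0, (4))
            H1 returns [(0, (4))]
          branch[2] choose=0:
            H0 returns (0, (4))
            H1 returns [(0, (4))]
      branch[2] choose=1:
        tell(1) @ H0 ⇒ log+=1
        choose[2, 0, 0] @ H1
          branch[0] choose=2:
            H0 returns (2, (1))
            H1 returns [(2, (1))]
          branch[1] choose=0:
            H0 returns (0, (1))
            H1 returns [(0, (1))]
          branch[2] choose=0:
            H0 returns (0, (1))
            H1 returns [(0, (1))]
  branch[1] choose=0:
    choose[2, 4, 1] @ H1
      branch[0] choose=2:
        tell(2) @ H0 ⇒ log+=2
        choose[2, 0, 0] @ H1
          branch[0] choose=2:
            H0 returns (0, (2))
            H1 returns [(0, (2))]
          branch[1] choose=0:
            H0 returns (0, (2))
            H1 returns [(0, (2))]
          branch[2] choose=0:
            H0 returns (0, (2))
            H1 returns [(0, (2))]
      branch[1] choose=4:
        tell(4) @ H0 ⇒ log+=4
        choose[2, 0, 0] @ H1
          branch[0] choose=2:
            H0 returns (0, (4))
            H1 returns [(0, (4))]
          branch[1] choose=0:
            H0 returns (0, (4))
            H1 returns [(0, (4))]
          branch[2] choose=0:
            H0 returns (0, (4))
            H1 returns [(0, (4))]
      branch[2] choose=1:
        tell(1) @ H0 ⇒ log+=1
        choose[2, 0, 0] @ H1
          branch[0] choose=2:
            H0 returns (0, (1))
            H1 returns [(0, (1))]
          branch[1] choose=0:
            H0 returns (0, (1))
            H1 returns [(0, (1))]
          branch[2] choose=0:
            H0 returns (0, (1))
            H1 returns [(0, (1))]
= [(2, (2)), (0, (2)), (0, (2)), (2, (4)), (0, (4)), (0, (4)), (2, (1)), (0, (1)), (0, (1)), (0, (2)), (0, (2)), (0, (2)), (0, (4)), (0, (4)), (0, (4)), (0, (1)), (0, (1)), (0, (1))]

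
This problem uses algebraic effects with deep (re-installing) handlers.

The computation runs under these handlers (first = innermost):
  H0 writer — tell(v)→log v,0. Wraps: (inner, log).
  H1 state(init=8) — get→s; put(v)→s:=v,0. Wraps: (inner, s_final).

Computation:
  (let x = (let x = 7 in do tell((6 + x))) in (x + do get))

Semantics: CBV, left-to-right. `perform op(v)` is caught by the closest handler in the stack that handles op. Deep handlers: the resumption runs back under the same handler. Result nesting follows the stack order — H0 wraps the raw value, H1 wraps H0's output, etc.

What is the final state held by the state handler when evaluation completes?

Working:
tell(13) @ H0 ⇒ log+=13
get @ H1 ⇒ 8
H0 returns (8, (13))
H1 returns ((8, (13)), 8)
= ((8, (13)), 8)

Answer: 8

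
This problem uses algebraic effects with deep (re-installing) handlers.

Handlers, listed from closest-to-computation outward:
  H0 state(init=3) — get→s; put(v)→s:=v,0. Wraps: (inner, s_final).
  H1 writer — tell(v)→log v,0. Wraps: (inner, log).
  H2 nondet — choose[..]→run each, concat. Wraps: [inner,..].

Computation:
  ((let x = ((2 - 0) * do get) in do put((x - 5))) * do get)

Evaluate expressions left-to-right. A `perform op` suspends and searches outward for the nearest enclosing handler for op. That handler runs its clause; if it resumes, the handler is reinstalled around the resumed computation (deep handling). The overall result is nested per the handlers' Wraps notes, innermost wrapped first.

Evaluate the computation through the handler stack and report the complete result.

Answer: [((0, 1), ())]

Evaluation trace:
get @ H0 ⇒ 3
put(1) @ H0 ⇒ s:=1
get @ H0 ⇒ 1
H0 returns (0, 1)
H1 returns ((0, 1), ())
H2 returns [((0, 1), ())]
= [((0, 1), ())]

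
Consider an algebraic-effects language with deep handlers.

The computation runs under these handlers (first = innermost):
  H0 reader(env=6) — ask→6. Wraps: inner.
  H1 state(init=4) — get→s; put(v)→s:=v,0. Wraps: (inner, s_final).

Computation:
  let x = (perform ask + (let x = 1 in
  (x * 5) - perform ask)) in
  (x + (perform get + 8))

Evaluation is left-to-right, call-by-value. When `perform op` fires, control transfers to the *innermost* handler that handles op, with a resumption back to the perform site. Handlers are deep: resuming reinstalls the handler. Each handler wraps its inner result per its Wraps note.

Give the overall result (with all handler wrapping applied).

Answer: (17, 4)

Step-by-step:
ask @ H0 ⇒ 6
ask @ H0 ⇒ 6
get @ H1 ⇒ 4
H0 returns 17
H1 returns (17, 4)
= (17, 4)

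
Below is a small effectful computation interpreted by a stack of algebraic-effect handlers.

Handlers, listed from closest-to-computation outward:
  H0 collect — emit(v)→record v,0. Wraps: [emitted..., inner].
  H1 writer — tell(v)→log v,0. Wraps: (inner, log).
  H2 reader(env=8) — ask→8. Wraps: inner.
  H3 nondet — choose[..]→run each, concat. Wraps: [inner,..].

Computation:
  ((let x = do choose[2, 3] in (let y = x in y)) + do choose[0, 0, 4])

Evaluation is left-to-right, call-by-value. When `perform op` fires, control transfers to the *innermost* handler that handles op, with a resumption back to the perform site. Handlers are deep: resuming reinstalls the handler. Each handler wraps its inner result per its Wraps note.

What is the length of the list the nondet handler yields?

Step-by-step:
choose[2, 3] @ H3
  branch[0] choose=2:
    choose[0, 0, 4] @ H3
      branch[0] choose=0:
        H0 returns [2]
        H1 returns ([2], ())
        H2 returns ([2], ())
        H3 returns [([2], ())]
      branch[1] choose=0:
        H0 returns [2]
        H1 returns ([2], ())
        H2 returns ([2], ())
        H3 returns [([2], ())]
      branch[2] choose=4:
        H0 returns [6]
        H1 returns ([6], ())
        H2 returns ([6], ())
        H3 returns [([6], ())]
  branch[1] choose=3:
    choose[0, 0, 4] @ H3
      branch[0] choose=0:
        H0 returns [3]
        H1 returns ([3], ())
        H2 returns ([3], ())
        H3 returns [([3], ())]
      branch[1] choose=0:
        H0 returns [3]
        H1 returns ([3], ())
        H2 returns ([3], ())
        H3 returns [([3], ())]
      branch[2] choose=4:
        H0 returns [7]
        H1 returns ([7], ())
        H2 returns ([7], ())
        H3 returns [([7], ())]
= [([2], ()), ([2], ()), ([6], ()), ([3], ()), ([3], ()), ([7], ())]

Answer: 6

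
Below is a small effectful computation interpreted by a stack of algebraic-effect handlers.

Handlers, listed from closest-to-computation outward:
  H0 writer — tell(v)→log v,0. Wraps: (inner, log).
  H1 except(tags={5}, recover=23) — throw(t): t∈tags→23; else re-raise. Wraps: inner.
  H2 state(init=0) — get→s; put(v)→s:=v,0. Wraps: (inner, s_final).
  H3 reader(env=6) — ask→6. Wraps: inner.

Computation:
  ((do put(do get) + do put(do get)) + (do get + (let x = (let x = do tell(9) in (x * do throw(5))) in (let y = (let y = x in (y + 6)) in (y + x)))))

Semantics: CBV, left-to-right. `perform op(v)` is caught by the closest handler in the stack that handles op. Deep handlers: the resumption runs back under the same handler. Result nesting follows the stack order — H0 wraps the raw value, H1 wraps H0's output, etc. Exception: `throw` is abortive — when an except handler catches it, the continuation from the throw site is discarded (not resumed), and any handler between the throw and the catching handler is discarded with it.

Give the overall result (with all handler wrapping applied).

Step-by-step:
get @ H2 ⇒ 0
put(0) @ H2 ⇒ s:=0
get @ H2 ⇒ 0
put(0) @ H2 ⇒ s:=0
get @ H2 ⇒ 0
tell(9) @ H0 ⇒ log+=9
throw(5) @ H1 caught ⇒ 23
H2 returns (23, 0)
H3 returns (23, 0)
= (23, 0)

Answer: (23, 0)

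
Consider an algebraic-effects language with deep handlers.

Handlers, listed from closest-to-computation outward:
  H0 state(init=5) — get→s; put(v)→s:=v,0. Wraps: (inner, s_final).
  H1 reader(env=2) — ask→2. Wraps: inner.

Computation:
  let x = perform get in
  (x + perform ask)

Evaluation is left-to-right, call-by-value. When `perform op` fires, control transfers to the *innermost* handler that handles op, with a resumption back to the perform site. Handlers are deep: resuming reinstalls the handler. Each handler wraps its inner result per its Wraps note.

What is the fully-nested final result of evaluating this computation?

Answer: (7, 5)

Evaluation trace:
get @ H0 ⇒ 5
ask @ H1 ⇒ 2
H0 returns (7, 5)
H1 returns (7, 5)
= (7, 5)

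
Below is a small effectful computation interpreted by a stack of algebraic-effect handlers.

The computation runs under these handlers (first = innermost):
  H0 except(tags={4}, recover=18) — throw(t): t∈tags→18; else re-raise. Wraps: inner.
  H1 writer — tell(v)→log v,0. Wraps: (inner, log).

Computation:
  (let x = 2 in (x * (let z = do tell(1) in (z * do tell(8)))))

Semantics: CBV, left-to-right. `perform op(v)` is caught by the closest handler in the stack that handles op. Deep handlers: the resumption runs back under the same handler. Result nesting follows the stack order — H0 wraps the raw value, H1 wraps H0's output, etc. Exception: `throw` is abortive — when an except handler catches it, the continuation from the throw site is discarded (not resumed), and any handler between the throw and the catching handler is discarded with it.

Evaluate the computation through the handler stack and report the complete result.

Step-by-step:
tell(1) @ H1 ⇒ log+=1
tell(8) @ H1 ⇒ log+=8
H0 returns 0
H1 returns (0, (1, 8))
= (0, (1, 8))

Answer: (0, (1, 8))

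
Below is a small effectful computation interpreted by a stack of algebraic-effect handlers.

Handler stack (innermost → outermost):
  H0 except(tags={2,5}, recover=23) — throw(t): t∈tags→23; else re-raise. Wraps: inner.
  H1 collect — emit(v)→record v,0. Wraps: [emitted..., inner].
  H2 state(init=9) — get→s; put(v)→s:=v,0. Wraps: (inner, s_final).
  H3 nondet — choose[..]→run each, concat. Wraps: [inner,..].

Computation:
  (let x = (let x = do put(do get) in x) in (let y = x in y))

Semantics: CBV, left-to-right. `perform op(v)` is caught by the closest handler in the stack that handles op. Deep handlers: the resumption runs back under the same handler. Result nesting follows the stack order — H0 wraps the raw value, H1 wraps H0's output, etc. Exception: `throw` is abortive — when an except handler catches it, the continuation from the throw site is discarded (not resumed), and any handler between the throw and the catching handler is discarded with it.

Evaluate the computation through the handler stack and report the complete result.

Answer: [([0], 9)]

Working:
get @ H2 ⇒ 9
put(9) @ H2 ⇒ s:=9
H0 returns 0
H1 returns [0]
H2 returns ([0], 9)
H3 returns [([0], 9)]
= [([0], 9)]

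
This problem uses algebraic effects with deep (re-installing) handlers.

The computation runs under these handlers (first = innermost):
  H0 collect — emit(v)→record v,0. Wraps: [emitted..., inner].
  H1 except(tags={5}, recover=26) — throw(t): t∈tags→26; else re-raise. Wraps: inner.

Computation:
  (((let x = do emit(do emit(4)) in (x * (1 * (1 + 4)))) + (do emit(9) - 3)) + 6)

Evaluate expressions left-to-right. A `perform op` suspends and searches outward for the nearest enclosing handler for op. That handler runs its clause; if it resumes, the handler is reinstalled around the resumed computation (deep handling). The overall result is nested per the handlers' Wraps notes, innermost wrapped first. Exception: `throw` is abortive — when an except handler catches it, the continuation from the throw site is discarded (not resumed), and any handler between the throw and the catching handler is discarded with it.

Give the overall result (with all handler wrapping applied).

Answer: [4, 0, 9, 3]

Working:
emit(4) @ H0 ⇒ out+=4
emit(0) @ H0 ⇒ out+=0
emit(9) @ H0 ⇒ out+=9
H0 returns [4, 0, 9, 3]
H1 returns [4, 0, 9, 3]
= [4, 0, 9, 3]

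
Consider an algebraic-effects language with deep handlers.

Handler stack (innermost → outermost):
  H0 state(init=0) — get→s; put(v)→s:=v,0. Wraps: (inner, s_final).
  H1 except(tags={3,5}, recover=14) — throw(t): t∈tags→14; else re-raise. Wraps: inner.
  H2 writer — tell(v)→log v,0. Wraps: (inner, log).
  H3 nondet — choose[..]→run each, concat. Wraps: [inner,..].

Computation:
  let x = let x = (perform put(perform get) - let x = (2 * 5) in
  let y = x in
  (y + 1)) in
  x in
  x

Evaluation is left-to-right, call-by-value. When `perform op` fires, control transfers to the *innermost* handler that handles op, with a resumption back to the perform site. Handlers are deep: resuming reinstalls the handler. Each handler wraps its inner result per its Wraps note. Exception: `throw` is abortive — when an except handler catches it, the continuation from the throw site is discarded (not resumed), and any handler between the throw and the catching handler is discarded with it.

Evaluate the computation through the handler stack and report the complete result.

Working:
get @ H0 ⇒ 0
put(0) @ H0 ⇒ s:=0
H0 returns (-11, 0)
H1 returns (-11, 0)
H2 returns ((-11, 0), ())
H3 returns [((-11, 0), ())]
= [((-11, 0), ())]

Answer: [((-11, 0), ())]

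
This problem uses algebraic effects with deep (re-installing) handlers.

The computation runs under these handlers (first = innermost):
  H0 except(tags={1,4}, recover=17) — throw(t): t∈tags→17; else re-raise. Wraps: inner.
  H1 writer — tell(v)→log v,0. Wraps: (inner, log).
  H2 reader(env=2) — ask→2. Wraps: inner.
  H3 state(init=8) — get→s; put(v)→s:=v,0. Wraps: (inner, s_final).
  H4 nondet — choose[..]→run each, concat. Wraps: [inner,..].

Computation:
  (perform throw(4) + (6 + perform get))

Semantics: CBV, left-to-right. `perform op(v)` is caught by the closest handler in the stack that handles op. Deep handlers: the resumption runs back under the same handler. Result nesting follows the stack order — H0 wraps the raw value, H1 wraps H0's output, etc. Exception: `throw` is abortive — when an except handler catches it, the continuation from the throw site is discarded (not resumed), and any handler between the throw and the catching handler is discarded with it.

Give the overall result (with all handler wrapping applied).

Answer: [((17, ()), 8)]

Step-by-step:
throw(4) @ H0 caught ⇒ 17
H1 returns (17, ())
H2 returns (17, ())
H3 returns ((17, ()), 8)
H4 returns [((17, ()), 8)]
= [((17, ()), 8)]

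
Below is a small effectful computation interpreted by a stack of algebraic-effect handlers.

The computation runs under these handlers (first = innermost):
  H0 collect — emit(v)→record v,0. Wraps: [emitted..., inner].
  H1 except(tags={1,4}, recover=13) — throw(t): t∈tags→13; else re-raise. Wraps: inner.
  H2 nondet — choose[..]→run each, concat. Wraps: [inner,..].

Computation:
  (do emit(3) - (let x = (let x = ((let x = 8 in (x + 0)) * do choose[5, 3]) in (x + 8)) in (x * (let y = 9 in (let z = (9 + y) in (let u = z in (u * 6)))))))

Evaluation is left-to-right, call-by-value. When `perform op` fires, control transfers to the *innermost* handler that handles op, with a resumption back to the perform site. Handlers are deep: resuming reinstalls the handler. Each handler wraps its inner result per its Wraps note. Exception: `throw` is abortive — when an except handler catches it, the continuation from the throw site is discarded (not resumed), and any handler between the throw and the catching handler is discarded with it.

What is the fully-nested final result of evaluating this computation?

Evaluation trace:
emit(3) @ H0 ⇒ out+=3
choose[5, 3] @ H2
  branch[0] choose=5:
    H0 returns [3, -5184]
    H1 returns [3, -5184]
    H2 returns [[3, -5184]]
  branch[1] choose=3:
    H0 returns [3, -3456]
    H1 returns [3, -3456]
    H2 returns [[3, -3456]]
= [[3, -5184], [3, -3456]]

Answer: [[3, -5184], [3, -3456]]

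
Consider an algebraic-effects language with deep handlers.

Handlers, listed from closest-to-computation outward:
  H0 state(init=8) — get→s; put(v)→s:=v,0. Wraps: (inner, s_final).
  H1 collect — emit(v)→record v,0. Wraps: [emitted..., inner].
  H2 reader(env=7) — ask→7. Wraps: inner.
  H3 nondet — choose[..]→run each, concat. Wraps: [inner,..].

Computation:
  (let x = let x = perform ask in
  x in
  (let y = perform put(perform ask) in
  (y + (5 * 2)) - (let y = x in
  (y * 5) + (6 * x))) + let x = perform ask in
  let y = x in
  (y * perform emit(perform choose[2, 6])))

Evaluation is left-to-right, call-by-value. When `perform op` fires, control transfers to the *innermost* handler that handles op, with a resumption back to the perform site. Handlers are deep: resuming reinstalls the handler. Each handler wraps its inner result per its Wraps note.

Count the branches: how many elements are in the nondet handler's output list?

Answer: 2

Working:
ask @ H2 ⇒ 7
ask @ H2 ⇒ 7
put(7) @ H0 ⇒ s:=7
ask @ H2 ⇒ 7
choose[2, 6] @ H3
  branch[0] choose=2:
    emit(2) @ H1 ⇒ out+=2
    H0 returns (-67, 7)
    H1 returns [2, (-67, 7)]
    H2 returns [2, (-67, 7)]
    H3 returns [[2, (-67, 7)]]
  branch[1] choose=6:
    emit(6) @ H1 ⇒ out+=6
    H0 returns (-67, 7)
    H1 returns [6, (-67, 7)]
    H2 returns [6, (-67, 7)]
    H3 returns [[6, (-67, 7)]]
= [[2, (-67, 7)], [6, (-67, 7)]]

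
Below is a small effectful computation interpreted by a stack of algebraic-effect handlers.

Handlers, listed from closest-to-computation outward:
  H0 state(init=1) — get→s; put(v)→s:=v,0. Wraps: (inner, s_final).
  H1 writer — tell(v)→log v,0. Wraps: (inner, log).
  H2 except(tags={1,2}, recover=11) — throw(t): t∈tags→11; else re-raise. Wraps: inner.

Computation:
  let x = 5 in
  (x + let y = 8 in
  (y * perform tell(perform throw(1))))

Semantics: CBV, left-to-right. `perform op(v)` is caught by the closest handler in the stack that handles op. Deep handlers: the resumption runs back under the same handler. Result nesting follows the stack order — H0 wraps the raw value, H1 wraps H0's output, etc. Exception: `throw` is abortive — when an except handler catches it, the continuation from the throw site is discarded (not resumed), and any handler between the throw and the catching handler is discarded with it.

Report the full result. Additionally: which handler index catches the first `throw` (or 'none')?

Answer: 11 ; first throw caught by: H2

Working:
throw(1) @ H2 caught ⇒ 11
= 11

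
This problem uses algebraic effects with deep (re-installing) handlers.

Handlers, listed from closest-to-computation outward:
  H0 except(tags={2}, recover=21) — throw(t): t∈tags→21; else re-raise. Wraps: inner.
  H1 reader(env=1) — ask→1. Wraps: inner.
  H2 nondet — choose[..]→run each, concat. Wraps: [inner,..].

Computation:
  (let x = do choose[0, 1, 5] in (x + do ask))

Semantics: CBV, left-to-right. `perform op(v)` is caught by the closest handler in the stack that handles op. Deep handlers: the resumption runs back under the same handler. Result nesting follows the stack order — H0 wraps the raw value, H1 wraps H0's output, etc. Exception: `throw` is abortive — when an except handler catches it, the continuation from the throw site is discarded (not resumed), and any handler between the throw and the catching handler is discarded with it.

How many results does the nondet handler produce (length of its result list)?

Working:
choose[0, 1, 5] @ H2
  branch[0] choose=0:
    ask @ H1 ⇒ 1
    H0 returns 1
    H1 returns 1
    H2 returns [1]
  branch[1] choose=1:
    ask @ H1 ⇒ 1
    H0 returns 2
    H1 returns 2
    H2 returns [2]
  branch[2] choose=5:
    ask @ H1 ⇒ 1
    H0 returns 6
    H1 returns 6
    H2 returns [6]
= [1, 2, 6]

Answer: 3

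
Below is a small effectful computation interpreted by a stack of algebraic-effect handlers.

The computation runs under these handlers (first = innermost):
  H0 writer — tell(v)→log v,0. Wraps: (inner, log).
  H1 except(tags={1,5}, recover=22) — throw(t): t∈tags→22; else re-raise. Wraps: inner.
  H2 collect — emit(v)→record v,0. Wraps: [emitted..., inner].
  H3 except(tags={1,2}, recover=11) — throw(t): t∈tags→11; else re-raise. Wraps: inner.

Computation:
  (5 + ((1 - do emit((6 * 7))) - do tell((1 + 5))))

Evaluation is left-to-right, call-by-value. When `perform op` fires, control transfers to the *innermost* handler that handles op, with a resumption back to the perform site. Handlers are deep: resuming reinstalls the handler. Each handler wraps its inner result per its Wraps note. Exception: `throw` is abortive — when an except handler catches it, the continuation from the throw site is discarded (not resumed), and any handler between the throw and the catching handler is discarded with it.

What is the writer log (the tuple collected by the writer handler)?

Evaluation trace:
emit(42) @ H2 ⇒ out+=42
tell(6) @ H0 ⇒ log+=6
H0 returns (6, (6))
H1 returns (6, (6))
H2 returns [42, (6, (6))]
H3 returns [42, (6, (6))]
= [42, (6, (6))]

Answer: (6)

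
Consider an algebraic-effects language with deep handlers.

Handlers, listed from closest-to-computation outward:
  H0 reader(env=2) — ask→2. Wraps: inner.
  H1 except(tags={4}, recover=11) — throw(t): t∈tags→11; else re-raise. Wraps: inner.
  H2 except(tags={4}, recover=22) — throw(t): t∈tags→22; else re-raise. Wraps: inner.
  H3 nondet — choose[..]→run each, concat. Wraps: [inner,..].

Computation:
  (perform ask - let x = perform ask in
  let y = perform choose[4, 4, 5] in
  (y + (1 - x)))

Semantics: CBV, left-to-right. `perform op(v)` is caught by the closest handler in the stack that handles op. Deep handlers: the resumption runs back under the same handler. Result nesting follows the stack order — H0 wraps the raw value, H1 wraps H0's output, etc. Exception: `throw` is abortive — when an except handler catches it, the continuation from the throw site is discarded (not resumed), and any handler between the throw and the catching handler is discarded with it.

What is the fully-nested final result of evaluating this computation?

Answer: [-1, -1, -2]

Evaluation trace:
ask @ H0 ⇒ 2
ask @ H0 ⇒ 2
choose[4, 4, 5] @ H3
  branch[0] choose=4:
    H0 returns -1
    H1 returns -1
    H2 returns -1
    H3 returns [-1]
  branch[1] choose=4:
    H0 returns -1
    H1 returns -1
    H2 returns -1
    H3 returns [-1]
  branch[2] choose=5:
    H0 returns -2
    H1 returns -2
    H2 returns -2
    H3 returns [-2]
= [-1, -1, -2]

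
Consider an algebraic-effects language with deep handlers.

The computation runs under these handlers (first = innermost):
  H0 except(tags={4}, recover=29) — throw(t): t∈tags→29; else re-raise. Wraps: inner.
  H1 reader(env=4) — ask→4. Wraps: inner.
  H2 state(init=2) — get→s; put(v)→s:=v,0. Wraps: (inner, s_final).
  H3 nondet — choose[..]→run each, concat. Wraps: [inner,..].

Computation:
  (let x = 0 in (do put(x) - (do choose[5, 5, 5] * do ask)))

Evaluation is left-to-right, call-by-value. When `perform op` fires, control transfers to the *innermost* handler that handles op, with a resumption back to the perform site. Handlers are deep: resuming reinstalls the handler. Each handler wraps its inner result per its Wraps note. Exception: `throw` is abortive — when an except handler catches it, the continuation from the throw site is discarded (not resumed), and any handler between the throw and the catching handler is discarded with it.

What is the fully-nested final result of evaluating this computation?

Working:
put(0) @ H2 ⇒ s:=0
choose[5, 5, 5] @ H3
  branch[0] choose=5:
    ask @ H1 ⇒ 4
    H0 returns -20
    H1 returns -20
    H2 returns (-20, 0)
    H3 returns [(-20, 0)]
  branch[1] choose=5:
    ask @ H1 ⇒ 4
    H0 returns -20
    H1 returns -20
    H2 returns (-20, 0)
    H3 returns [(-20, 0)]
  branch[2] choose=5:
    ask @ H1 ⇒ 4
    H0 returns -20
    H1 returns -20
    H2 returns (-20, 0)
    H3 returns [(-20, 0)]
= [(-20, 0), (-20, 0), (-20, 0)]

Answer: [(-20, 0), (-20, 0), (-20, 0)]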